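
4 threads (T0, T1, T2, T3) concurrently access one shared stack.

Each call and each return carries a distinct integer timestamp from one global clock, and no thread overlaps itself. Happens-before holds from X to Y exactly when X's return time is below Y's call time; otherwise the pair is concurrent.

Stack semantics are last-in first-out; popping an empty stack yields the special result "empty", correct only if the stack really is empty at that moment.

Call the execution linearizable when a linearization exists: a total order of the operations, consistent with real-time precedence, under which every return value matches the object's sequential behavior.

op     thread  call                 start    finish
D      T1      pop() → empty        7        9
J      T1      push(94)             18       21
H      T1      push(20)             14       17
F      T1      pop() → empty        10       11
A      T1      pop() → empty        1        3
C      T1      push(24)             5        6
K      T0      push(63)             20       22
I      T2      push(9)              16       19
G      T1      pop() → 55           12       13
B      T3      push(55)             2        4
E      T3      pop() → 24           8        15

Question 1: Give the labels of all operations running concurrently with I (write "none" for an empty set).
Answer: H, J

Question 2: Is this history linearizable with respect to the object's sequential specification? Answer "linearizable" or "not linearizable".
not linearizable

already the first 9 events (up to D's response at time 9) admit no linearization; the first 8 still do
all 2 real-time-respecting orders fail — 4 completed stack operations, no legal replay
no completion choice of the 1 pending operation (E) rescues it — every subset was tried
one such order, A, B, C, D (pending dropped), breaks at step 4 where D pop() → empty is illegal
one such order, B, A, C, D (pending dropped), breaks at step 2 where A pop() → empty is illegal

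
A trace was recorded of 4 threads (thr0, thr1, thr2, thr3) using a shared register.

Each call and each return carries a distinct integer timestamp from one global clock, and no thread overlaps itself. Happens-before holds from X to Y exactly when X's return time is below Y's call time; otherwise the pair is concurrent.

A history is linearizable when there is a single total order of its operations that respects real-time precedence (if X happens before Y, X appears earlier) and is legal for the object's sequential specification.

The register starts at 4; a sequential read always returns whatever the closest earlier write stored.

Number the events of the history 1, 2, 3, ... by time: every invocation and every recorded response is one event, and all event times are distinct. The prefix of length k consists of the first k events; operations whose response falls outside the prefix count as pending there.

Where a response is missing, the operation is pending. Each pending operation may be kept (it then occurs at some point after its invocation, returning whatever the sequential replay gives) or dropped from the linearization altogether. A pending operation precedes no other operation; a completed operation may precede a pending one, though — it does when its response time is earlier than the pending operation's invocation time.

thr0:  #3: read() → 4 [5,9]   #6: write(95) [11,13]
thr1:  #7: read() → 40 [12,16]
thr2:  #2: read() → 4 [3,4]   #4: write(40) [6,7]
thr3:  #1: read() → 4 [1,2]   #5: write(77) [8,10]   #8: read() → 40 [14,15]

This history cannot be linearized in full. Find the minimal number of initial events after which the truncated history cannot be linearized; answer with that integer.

events 1..14 are linearizable, e.g. via #1, #2, #3, #4, #5, #6:
after step 1 (#1 read() → 4): value 4
after step 2 (#2 read() → 4): value 4
after step 3 (#3 read() → 4): value 4
after step 4 (#4 write(40)): value 40
after step 5 (#5 write(77)): value 77
after step 6 (#6 write(95)): value 95
adding event 15 (#8 responds at 15) leaves no legal real-time order
no escape via the 1 pending operation (#7): every completion choice fails
one such order, #1, #2, #3, #4, #5, #6, #8 (pending dropped), breaks at step 7 where #8 read() → 40 is illegal
one such order, #1, #2, #4, #3, #5, #6, #8 (pending dropped), breaks at step 4 where #3 read() → 4 is illegal

15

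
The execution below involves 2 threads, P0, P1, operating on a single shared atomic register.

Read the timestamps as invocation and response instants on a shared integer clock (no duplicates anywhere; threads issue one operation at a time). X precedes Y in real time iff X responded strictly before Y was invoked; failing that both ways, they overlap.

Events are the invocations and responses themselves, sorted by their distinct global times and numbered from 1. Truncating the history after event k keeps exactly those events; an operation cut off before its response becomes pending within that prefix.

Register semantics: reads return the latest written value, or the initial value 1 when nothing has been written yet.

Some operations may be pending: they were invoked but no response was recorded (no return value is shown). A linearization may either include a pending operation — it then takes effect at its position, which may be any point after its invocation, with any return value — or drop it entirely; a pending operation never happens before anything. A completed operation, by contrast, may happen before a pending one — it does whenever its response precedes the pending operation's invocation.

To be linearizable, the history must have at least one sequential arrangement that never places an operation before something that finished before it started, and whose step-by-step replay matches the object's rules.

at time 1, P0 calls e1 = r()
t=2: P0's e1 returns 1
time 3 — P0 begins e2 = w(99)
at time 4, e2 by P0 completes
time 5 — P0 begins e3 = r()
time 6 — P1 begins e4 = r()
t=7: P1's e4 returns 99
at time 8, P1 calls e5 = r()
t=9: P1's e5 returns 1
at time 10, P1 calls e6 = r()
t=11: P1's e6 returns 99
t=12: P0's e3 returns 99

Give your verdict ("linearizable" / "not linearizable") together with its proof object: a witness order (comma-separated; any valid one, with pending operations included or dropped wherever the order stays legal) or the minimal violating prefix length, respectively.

prefix check: 1..8 passes, 1..9 fails once e5's time-9 response joins
one real-time candidate order over the 4 completed operations — the atomic register replay rejects it
no completion choice of the 1 pending operation (e3) rescues it — every subset was tried
take e1, e2, e4, e5 (pending dropped): step 4 already fails, because e5 r() → 1 cannot occur there

not linearizable — minimal violating prefix: 9 events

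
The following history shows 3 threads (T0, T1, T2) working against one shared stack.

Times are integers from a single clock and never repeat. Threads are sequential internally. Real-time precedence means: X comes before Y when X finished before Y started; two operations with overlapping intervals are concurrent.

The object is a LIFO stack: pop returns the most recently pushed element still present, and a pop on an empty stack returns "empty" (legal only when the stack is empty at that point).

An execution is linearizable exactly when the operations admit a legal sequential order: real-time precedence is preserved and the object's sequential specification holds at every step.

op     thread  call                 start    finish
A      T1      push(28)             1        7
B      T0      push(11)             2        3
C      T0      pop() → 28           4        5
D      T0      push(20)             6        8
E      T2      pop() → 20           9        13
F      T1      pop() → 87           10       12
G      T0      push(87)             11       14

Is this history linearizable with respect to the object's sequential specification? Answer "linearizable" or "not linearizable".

a witness: B, A, C, D, E, G, F
after step 1 (B push(11)): stack <11>
after step 2 (A push(28)): stack <11,28>
after step 3 (C pop() → 28): stack <11>
after step 4 (D push(20)): stack <11,20>
after step 5 (E pop() → 20): stack <11>
after step 6 (G push(87)): stack <11,87>
after step 7 (F pop() → 87): stack <11>

linearizable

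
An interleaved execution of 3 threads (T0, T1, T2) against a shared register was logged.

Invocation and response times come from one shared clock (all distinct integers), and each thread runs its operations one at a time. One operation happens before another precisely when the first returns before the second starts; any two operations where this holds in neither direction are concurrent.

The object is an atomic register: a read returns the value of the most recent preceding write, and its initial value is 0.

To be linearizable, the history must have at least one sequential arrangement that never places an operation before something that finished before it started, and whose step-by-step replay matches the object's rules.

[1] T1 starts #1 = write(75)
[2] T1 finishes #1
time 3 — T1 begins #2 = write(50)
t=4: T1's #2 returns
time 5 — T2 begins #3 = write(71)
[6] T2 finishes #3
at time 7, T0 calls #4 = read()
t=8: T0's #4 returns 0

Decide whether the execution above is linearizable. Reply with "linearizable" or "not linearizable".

prefix check: 1..7 passes, 1..8 fails once #4's time-8 response joins
one real-time candidate order over the 4 completed operations — the register replay rejects it
take #1, #2, #3, #4: step 4 already fails, because #4 read() → 0 cannot occur there

not linearizable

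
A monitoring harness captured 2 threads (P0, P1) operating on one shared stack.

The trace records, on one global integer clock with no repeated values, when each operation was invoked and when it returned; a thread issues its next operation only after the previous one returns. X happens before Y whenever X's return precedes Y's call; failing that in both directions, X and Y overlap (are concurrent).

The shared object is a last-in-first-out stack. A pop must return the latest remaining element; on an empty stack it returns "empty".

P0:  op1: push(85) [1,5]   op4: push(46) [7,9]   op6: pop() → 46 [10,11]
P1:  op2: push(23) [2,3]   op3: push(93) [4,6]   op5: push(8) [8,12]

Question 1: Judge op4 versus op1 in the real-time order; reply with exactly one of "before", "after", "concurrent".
Answer: after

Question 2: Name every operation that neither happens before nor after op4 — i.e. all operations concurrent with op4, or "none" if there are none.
Answer: op5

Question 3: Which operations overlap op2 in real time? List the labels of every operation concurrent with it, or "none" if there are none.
Answer: op1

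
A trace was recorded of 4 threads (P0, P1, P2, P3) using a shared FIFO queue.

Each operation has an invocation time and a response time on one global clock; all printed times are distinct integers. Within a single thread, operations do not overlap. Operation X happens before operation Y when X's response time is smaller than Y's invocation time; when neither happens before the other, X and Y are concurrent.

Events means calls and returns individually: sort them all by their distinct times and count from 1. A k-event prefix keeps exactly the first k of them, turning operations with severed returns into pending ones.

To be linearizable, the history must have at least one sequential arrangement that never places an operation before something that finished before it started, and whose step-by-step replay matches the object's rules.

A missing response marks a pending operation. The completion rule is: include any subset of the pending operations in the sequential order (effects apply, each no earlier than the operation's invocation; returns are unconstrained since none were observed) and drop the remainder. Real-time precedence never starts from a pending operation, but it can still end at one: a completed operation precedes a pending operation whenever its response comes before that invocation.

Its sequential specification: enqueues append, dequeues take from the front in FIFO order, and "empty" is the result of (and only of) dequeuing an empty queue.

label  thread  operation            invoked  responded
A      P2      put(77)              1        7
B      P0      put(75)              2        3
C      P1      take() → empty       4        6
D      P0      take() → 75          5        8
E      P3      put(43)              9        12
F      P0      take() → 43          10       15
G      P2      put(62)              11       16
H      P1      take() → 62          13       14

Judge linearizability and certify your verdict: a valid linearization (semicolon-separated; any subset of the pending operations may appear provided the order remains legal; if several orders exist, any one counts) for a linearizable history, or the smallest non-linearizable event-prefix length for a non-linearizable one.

already the first 15 events (up to F's response at time 15) admit no linearization; the first 14 still do
every one of the 24 real-time-consistent orders over 7 completed FIFO queue ops fails the sequential spec
no completion choice of the 1 pending operation (G) rescues it — every subset was tried
one such order, A, B, C, D, E, F, H (pending dropped), breaks at step 3 where C take() → empty is illegal
one such order, A, B, C, D, E, H, F (pending dropped), breaks at step 3 where C take() → empty is illegal

not linearizable — minimal violating prefix: 15 events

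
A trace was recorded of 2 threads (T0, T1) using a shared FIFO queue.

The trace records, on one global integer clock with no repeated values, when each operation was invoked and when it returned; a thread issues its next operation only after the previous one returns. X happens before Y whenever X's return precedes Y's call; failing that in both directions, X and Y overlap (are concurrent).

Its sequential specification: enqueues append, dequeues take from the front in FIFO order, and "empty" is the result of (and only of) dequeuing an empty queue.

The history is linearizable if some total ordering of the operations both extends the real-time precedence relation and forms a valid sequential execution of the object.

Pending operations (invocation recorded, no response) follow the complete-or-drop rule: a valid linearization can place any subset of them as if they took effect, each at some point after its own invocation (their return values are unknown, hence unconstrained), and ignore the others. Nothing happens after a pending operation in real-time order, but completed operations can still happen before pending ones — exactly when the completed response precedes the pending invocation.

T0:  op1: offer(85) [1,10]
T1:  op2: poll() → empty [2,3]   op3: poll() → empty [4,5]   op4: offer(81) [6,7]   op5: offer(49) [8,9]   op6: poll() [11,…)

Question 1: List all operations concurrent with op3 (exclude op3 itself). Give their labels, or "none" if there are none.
Answer: op1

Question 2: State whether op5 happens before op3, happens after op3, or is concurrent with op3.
Answer: after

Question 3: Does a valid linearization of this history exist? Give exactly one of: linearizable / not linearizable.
one valid linearization: op2, op3, op1, op4, op5
1. op2 poll() → empty, leaving queue <>
2. op3 poll() → empty, leaving queue <>
3. op1 offer(85), leaving queue <85>
4. op4 offer(81), leaving queue <85,81>
5. op5 offer(49), leaving queue <85,81,49>

linearizable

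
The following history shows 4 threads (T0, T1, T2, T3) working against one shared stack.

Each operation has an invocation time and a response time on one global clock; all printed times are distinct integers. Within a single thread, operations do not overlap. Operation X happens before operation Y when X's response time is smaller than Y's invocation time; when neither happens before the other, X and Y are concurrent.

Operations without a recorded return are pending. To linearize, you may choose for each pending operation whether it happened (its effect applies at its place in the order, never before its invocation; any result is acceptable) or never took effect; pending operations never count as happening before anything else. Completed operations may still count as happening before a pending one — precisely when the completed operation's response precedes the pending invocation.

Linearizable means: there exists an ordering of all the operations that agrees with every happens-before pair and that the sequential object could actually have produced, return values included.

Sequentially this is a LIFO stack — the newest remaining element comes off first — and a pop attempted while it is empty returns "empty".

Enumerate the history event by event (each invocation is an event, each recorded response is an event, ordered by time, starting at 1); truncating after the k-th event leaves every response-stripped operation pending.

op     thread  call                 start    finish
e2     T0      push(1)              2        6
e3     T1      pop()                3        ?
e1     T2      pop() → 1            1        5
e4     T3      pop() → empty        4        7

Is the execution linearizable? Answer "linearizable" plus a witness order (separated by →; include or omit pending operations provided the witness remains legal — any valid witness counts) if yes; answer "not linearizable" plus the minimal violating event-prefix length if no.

after step 1 (e2 push(1)): stack <1>
after step 2 (e1 pop() → 1): stack <>
after step 3 (e3 pop() (pending, included)): stack <>
after step 4 (e4 pop() → empty): stack <>

linearizable — witness: e2 → e1 → e3 → e4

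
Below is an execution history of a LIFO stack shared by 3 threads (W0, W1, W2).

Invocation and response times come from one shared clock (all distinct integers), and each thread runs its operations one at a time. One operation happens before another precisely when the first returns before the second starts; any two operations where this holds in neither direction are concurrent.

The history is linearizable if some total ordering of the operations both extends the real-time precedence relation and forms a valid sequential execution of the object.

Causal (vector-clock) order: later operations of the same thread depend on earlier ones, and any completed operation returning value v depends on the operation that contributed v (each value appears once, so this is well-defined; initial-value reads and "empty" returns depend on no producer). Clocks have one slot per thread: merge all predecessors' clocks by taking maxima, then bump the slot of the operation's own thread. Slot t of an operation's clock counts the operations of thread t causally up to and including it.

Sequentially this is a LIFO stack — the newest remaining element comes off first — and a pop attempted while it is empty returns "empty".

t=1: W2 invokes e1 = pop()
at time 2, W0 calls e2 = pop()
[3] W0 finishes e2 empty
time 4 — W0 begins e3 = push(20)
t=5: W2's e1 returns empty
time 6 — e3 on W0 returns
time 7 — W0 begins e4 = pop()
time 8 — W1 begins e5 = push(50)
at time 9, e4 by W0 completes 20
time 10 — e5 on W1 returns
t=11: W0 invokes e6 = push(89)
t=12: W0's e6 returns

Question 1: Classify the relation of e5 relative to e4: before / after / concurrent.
Answer: concurrent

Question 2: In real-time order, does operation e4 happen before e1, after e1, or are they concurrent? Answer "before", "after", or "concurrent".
Answer: after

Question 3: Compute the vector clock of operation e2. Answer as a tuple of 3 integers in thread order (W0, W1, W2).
Answer: (1, 0, 0)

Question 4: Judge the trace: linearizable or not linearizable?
linearizable

one valid linearization: e1, e2, e3, e4, e5, e6
step 1: e1 pop() → empty — stack <>
step 2: e2 pop() → empty — stack <>
step 3: e3 push(20) — stack <20>
step 4: e4 pop() → 20 — stack <>
step 5: e5 push(50) — stack <50>
step 6: e6 push(89) — stack <50,89>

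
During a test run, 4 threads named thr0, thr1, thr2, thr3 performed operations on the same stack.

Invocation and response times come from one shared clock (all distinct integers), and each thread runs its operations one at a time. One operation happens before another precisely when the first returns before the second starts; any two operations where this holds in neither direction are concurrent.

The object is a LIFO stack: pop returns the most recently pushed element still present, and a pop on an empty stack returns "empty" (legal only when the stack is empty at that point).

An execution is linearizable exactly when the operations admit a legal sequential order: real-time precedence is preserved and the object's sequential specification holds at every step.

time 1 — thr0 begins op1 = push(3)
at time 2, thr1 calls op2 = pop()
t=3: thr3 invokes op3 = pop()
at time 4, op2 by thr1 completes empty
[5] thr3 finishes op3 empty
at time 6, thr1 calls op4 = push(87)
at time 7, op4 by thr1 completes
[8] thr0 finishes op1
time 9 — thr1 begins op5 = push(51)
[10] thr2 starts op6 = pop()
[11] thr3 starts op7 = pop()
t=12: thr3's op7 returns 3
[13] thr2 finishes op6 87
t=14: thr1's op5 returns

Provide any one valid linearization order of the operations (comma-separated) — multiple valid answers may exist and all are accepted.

op2, op3, op1, op4, op6, op7, op5

after step 1 (op2 pop() → empty): stack <>
after step 2 (op3 pop() → empty): stack <>
after step 3 (op1 push(3)): stack <3>
after step 4 (op4 push(87)): stack <3,87>
after step 5 (op6 pop() → 87): stack <3>
after step 6 (op7 pop() → 3): stack <>
after step 7 (op5 push(51)): stack <51>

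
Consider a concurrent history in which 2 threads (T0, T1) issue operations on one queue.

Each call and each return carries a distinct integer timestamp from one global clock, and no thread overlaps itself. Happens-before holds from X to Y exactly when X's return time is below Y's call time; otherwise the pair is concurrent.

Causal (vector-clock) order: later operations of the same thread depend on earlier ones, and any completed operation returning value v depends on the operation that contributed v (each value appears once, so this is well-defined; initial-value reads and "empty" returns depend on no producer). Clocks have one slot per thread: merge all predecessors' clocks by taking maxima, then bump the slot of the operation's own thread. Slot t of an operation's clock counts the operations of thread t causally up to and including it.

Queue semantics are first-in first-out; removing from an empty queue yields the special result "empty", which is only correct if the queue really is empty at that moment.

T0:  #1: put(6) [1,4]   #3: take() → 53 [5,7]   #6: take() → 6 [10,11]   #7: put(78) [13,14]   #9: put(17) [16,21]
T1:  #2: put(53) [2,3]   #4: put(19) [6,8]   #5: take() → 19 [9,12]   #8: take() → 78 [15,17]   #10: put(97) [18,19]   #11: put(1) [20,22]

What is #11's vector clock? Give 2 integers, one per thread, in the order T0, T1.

#2 (invocation 2): nothing precedes it; T1's component alone gives (0, 1)
#1 (invocation 1): nothing precedes it; T0's component alone gives (1, 0)
#4 (invocation 6): componentwise max over VC(#2)=(0, 1), +1 at T1, giving (0, 2)
#5 (invocation 9): componentwise max over VC(#4)=(0, 2), +1 at T1, giving (0, 3)
#3 (invocation 5): componentwise max over VC(#1)=(1, 0), VC(#2)=(0, 1), +1 at T0, giving (2, 1)
#6 (invocation 10): componentwise max over VC(#1)=(1, 0), VC(#3)=(2, 1), +1 at T0, giving (3, 1)
#7 (invocation 13): componentwise max over VC(#6)=(3, 1), +1 at T0, giving (4, 1)
#9 (invocation 16): componentwise max over VC(#7)=(4, 1), +1 at T0, giving (5, 1)
#8 (invocation 15): componentwise max over VC(#5)=(0, 3), VC(#7)=(4, 1), +1 at T1, giving (4, 4)
#10 (invocation 18): componentwise max over VC(#8)=(4, 4), +1 at T1, giving (4, 5)
#11 (invocation 20): componentwise max over VC(#10)=(4, 5), +1 at T1, giving (4, 6)
target: VC(#11) = (4, 6)

(4, 6)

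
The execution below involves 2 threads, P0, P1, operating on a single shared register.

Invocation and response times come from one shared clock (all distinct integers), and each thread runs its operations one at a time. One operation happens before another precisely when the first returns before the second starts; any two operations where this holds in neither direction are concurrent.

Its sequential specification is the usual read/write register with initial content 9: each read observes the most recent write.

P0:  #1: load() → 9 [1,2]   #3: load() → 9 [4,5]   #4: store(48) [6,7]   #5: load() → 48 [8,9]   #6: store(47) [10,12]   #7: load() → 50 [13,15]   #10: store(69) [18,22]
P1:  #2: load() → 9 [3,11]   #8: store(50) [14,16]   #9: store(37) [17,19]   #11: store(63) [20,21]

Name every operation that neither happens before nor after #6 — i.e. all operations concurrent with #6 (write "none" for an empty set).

#2

overlap test against #6 [10,12]: concurrent iff the interval meets 10..12
#1 [1,2]: before
#2 [3,11]: concurrent
#3 [4,5]: before
#4 [6,7]: before
#5 [8,9]: before
#7 [13,15]: after
#8 [14,16]: after
#9 [17,19]: after
#10 [18,22]: after
#11 [20,21]: after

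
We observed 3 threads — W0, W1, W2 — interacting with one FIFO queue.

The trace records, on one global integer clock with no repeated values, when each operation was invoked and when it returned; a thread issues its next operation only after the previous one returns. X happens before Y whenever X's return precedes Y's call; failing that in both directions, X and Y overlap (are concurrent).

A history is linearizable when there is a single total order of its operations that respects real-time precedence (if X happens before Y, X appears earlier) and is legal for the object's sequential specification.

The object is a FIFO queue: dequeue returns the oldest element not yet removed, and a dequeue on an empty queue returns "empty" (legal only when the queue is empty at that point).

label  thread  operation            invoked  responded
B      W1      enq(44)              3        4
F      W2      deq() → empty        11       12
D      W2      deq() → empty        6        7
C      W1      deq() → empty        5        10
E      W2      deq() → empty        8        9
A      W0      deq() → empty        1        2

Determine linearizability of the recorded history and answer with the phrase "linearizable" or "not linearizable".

not linearizable

prefix check: 1..9 passes, 1..10 fails once C's time-10 response joins
all 3 real-time-respecting orders fail — 5 completed FIFO queue operations, no legal replay
for example A, B, C, D, E fails at step 3: C deq() → empty is not legal there
for example A, B, D, C, E fails at step 3: D deq() → empty is not legal there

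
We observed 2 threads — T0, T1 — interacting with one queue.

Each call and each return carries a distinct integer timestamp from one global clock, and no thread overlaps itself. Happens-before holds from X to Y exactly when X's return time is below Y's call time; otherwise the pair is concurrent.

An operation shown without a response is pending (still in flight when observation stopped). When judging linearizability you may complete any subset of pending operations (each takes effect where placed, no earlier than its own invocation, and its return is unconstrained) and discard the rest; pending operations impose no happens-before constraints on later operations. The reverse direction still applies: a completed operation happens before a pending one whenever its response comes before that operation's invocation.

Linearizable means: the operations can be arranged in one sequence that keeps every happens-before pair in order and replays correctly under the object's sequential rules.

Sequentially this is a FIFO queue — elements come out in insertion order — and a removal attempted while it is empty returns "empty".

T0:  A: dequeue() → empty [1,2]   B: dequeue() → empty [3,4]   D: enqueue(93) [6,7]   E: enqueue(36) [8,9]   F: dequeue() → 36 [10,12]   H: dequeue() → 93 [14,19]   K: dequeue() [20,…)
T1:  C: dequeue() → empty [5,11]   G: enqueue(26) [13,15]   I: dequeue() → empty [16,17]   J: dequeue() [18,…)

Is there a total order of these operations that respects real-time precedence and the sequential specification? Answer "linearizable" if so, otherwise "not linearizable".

not linearizable

the violation lands at event 12, F's response at time 12: events 1..11 linearize, events 1..12 do not
the 6 completed operations admit 4 real-time orders; each fails the queue replay
for example A, B, C, D, E, F fails at step 6: F dequeue() → 36 is not legal there
for example A, B, D, C, E, F fails at step 4: C dequeue() → empty is not legal there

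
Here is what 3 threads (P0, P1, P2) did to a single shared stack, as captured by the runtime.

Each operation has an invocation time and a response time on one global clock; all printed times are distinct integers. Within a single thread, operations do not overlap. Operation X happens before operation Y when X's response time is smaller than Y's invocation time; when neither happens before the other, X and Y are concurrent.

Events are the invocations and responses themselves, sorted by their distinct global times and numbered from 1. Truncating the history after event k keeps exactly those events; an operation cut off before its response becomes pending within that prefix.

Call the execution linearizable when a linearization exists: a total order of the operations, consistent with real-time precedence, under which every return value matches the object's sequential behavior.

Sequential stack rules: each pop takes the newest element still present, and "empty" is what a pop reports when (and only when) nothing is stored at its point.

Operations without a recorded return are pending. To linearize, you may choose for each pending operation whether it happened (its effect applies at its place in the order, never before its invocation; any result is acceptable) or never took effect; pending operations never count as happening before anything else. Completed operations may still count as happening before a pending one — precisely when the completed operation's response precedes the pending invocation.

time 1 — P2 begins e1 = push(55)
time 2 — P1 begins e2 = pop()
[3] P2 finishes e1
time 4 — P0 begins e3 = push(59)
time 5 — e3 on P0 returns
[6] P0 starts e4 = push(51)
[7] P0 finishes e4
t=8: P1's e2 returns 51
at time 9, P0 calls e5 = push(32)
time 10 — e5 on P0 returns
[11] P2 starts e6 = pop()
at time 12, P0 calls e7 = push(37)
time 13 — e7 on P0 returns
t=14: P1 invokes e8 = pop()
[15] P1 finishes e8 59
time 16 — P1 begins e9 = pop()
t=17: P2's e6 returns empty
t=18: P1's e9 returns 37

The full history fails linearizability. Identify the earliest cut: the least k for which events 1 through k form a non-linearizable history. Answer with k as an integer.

15

a valid linearization of events 1..14 exists, for instance e1, e3, e4, e2, e5, e6, e7:
after step 1 (e1 push(55)): stack <55>
after step 2 (e3 push(59)): stack <55,59>
after step 3 (e4 push(51)): stack <55,59,51>
after step 4 (e2 pop() → 51): stack <55,59>
after step 5 (e5 push(32)): stack <55,59,32>
after step 6 (e6 pop() (pending, included)): stack <55,59>
after step 7 (e7 push(37)): stack <55,59,37>
event 15 — e8's response, time 15 — after it, nothing linearizes
completion choices over the 1 pending operation (e6) were checked; none helps
one such order, e1, e2, e3, e4, e5, e7, e8 (pending dropped), breaks at step 2 where e2 pop() → 51 is illegal
one such order, e1, e3, e2, e4, e5, e7, e8 (pending dropped), breaks at step 3 where e2 pop() → 51 is illegal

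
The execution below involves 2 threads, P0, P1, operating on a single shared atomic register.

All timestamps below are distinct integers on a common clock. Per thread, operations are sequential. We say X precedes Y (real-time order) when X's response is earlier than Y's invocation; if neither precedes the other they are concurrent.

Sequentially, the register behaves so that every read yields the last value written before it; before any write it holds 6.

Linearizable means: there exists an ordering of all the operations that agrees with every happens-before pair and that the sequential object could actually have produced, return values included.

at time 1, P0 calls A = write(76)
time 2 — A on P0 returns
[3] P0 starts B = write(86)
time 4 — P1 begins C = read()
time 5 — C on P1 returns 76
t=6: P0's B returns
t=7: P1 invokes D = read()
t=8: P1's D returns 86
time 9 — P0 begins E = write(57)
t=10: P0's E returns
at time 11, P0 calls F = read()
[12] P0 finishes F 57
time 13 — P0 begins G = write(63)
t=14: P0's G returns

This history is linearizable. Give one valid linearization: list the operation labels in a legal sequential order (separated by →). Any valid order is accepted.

A → C → B → D → E → F → G

after step 1 (A write(76)): value 76
after step 2 (C read() → 76): value 76
after step 3 (B write(86)): value 86
after step 4 (D read() → 86): value 86
after step 5 (E write(57)): value 57
after step 6 (F read() → 57): value 57
after step 7 (G write(63)): value 63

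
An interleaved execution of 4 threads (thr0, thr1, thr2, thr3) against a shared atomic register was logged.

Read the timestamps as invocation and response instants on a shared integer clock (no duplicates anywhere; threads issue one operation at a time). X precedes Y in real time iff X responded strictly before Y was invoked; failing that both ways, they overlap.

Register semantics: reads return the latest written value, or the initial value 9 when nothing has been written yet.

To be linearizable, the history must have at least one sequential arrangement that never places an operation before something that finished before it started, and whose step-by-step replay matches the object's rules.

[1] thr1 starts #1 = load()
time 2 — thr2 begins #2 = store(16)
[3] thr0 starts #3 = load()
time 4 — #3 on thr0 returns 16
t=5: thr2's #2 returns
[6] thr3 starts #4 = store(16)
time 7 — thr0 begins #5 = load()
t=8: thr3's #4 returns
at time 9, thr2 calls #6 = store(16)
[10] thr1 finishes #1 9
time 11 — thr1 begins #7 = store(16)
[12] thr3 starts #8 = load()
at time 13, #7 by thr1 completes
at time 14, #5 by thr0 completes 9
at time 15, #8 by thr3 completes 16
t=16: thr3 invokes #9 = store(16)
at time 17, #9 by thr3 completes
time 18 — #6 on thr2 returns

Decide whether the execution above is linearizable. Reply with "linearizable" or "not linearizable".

not linearizable

already the first 14 events (up to #5's response at time 14) admit no linearization; the first 13 still do
all 28 real-time-respecting orders fail — 6 completed atomic register operations, no legal replay
completion choices over the 2 pending operations (#6, #8) were checked; none helps
one such order, #1, #2, #3, #4, #5, #7 (pending dropped), breaks at step 5 where #5 load() → 9 is illegal
one such order, #1, #2, #3, #4, #7, #5 (pending dropped), breaks at step 6 where #5 load() → 9 is illegal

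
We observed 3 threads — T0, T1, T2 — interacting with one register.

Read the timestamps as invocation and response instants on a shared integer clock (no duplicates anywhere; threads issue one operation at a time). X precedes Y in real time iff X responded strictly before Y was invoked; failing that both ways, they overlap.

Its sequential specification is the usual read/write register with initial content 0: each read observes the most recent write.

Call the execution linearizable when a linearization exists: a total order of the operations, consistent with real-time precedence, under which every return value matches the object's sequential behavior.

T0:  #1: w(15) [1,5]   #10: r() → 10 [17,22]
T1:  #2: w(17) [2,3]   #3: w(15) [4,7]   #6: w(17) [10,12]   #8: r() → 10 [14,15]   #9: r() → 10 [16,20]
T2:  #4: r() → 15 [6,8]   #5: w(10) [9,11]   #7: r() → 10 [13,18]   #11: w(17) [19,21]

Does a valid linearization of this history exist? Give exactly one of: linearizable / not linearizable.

linearizable

witness order: #1, #2, #3, #4, #6, #5, #7, #8, #9, #10, #11
1. #1 w(15), leaving value 15
2. #2 w(17), leaving value 17
3. #3 w(15), leaving value 15
4. #4 r() → 15, leaving value 15
5. #6 w(17), leaving value 17
6. #5 w(10), leaving value 10
7. #7 r() → 10, leaving value 10
8. #8 r() → 10, leaving value 10
9. #9 r() → 10, leaving value 10
10. #10 r() → 10, leaving value 10
11. #11 w(17), leaving value 17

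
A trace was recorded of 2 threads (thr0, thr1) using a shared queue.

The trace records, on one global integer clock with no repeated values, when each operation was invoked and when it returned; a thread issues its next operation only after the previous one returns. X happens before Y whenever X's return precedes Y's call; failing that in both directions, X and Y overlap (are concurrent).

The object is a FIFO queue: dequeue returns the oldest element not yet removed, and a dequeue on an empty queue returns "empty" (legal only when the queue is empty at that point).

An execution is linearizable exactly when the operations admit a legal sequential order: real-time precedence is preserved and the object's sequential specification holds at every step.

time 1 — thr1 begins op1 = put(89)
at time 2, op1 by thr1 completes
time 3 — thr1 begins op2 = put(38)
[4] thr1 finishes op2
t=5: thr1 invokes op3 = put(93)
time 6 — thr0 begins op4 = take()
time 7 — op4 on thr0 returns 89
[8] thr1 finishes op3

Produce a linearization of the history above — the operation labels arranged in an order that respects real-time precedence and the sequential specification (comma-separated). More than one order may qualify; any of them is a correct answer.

1. op1 put(89), leaving queue <89>
2. op2 put(38), leaving queue <89,38>
3. op3 put(93), leaving queue <89,38,93>
4. op4 take() → 89, leaving queue <38,93>

op1, op2, op3, op4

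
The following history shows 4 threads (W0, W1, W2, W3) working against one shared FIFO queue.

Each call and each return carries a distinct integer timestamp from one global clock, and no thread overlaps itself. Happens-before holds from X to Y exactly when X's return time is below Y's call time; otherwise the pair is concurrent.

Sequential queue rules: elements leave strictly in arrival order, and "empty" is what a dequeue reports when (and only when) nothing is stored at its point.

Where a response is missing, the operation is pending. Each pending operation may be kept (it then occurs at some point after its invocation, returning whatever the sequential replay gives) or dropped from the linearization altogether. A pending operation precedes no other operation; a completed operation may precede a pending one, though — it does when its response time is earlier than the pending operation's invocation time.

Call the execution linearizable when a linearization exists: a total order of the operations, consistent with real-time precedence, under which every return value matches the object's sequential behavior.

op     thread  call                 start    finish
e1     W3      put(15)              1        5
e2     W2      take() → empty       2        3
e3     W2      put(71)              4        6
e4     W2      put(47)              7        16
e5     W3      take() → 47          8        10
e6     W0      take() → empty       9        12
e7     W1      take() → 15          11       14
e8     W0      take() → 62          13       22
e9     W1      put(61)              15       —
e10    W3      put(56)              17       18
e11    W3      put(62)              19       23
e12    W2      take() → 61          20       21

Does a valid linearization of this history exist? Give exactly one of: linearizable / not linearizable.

through event 9 a valid linearization exists; event 10 (e5 responding at time 10) ends that
the 4 completed operations admit 3 real-time orders; each fails the FIFO queue replay
no escape via the 2 pending operations (e4, e6): every completion choice fails
sample order e1, e2, e3, e5 (pending dropped) stalls at step 2 — e2 take() → empty has no legal effect
sample order e2, e1, e3, e5 (pending dropped) stalls at step 4 — e5 take() → 47 has no legal effect

not linearizable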